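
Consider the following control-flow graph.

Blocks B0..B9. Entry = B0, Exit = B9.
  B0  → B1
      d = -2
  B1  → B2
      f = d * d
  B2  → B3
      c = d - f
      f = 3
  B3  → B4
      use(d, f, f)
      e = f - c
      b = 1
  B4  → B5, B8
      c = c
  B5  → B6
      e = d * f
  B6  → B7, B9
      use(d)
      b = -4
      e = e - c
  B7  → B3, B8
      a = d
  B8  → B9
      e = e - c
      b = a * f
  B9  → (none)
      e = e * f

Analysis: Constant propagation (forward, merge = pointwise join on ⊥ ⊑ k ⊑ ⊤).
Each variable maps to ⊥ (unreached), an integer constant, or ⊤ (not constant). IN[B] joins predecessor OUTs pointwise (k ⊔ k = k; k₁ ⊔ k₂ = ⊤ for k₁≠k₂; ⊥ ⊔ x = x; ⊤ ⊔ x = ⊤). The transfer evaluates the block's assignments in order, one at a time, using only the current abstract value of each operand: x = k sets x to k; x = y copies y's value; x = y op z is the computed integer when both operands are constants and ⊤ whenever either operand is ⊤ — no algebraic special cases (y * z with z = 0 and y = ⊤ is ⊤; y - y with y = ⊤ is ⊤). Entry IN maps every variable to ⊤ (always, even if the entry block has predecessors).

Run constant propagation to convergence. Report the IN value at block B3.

Answer: {a: ⊤, b: ⊤, c: -6, d: -2, e: ⊤, f: 3}

Working:
Per-block solution:
  B0:  IN=(all ⊤)  OUT={d:-2; rest ⊤}
  B1:  IN={d:-2; rest ⊤}  OUT={d:-2, f:4; rest ⊤}
  B2:  IN={d:-2, f:4; rest ⊤}  OUT={c:-6, d:-2, f:3; rest ⊤}
  B3:  IN={c:-6, d:-2, f:3; rest ⊤}  OUT={b:1, c:-6, d:-2, e:9, f:3; rest ⊤}
  B4:  IN={b:1, c:-6, d:-2, e:9, f:3; rest ⊤}  OUT={b:1, c:-6, d:-2, e:9, f:3; rest ⊤}
  B5:  IN={b:1, c:-6, d:-2, e:9, f:3; rest ⊤}  OUT={b:1, c:-6, d:-2, e:-6, f:3; rest ⊤}
  B6:  IN={b:1, c:-6, d:-2, e:-6, f:3; rest ⊤}  OUT={b:-4, c:-6, d:-2, e:0, f:3; rest ⊤}
  B7:  IN={b:-4, c:-6, d:-2, e:0, f:3; rest ⊤}  OUT={a:-2, b:-4, c:-6, d:-2, e:0, f:3; rest ⊤}
  B8:  IN={c:-6, d:-2, f:3; rest ⊤}  OUT={c:-6, d:-2, f:3; rest ⊤}
  B9:  IN={c:-6, d:-2, f:3; rest ⊤}  OUT={c:-6, d:-2, f:3; rest ⊤}

Merge at B3: IN[B3] = OUT[B2] ⊔ OUT[B7] = {a: ⊤, b: ⊤, c: -6, d: -2, e: ⊤, f: 3}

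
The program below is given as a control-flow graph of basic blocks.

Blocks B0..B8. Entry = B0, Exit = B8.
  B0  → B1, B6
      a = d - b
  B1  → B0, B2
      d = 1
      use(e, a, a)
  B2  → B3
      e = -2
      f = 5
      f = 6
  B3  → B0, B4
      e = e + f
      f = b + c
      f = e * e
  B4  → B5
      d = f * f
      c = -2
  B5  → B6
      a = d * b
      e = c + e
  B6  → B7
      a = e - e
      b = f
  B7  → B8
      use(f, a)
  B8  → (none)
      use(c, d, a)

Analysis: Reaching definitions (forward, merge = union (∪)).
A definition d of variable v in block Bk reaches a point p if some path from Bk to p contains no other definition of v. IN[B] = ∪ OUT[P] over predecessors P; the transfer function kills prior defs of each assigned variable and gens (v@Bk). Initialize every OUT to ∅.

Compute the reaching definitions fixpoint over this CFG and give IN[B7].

Answer: {a@B6, b@B6, c@B4, d@B1, d@B4, e@B3, e@B5, f@B3}

Working:
Converged values:
  B0:  IN={a@B0, d@B1, e@B3, f@B3}  OUT={a@B0, d@B1, e@B3, f@B3}
  B1:  IN={a@B0, d@B1, e@B3, f@B3}  OUT={a@B0, d@B1, e@B3, f@B3}
  B2:  IN={a@B0, d@B1, e@B3, f@B3}  OUT={a@B0, d@B1, e@B2, f@B2}
  B3:  IN={a@B0, d@B1, e@B2, f@B2}  OUT={a@B0, d@B1, e@B3, f@B3}
  B4:  IN={a@B0, d@B1, e@B3, f@B3}  OUT={a@B0, c@B4, d@B4, e@B3, f@B3}
  B5:  IN={a@B0, c@B4, d@B4, e@B3, f@B3}  OUT={a@B5, c@B4, d@B4, e@B5, f@B3}
  B6:  IN={a@B0, a@B5, c@B4, d@B1, d@B4, e@B3, e@B5, f@B3}  OUT={a@B6, b@B6, c@B4, d@B1, d@B4, e@B3, e@B5, f@B3}
  B7:  IN={a@B6, b@B6, c@B4, d@B1, d@B4, e@B3, e@B5, f@B3}  OUT={a@B6, b@B6, c@B4, d@B1, d@B4, e@B3, e@B5, f@B3}
  B8:  IN={a@B6, b@B6, c@B4, d@B1, d@B4, e@B3, e@B5, f@B3}  OUT={a@B6, b@B6, c@B4, d@B1, d@B4, e@B3, e@B5, f@B3}

Merge at B7: IN[B7] = OUT[B6] = {a@B6, b@B6, c@B4, d@B1, d@B4, e@B3, e@B5, f@B3}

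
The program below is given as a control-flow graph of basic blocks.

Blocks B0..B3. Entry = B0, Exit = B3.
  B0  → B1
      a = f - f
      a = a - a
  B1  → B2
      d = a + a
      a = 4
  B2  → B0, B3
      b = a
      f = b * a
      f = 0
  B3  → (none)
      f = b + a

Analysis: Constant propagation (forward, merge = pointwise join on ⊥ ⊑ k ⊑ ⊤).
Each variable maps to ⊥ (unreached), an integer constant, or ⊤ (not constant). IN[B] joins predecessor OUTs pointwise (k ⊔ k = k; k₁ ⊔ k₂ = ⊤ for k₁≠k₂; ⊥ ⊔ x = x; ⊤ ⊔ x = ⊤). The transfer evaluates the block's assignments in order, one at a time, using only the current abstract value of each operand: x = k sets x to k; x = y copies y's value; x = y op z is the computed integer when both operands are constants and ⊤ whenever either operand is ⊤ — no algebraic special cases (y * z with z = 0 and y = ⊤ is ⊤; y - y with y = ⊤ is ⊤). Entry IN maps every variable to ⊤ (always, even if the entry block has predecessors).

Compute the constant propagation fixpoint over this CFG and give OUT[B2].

Answer: {a: 4, b: 4, c: ⊤, d: ⊤, e: ⊤, f: 0}

Derivation:
Converged values:
  B0:   IN=(all ⊤)   OUT=(all ⊤)
  B1:   IN=(all ⊤)   OUT={a:4; rest ⊤}
  B2:   IN={a:4; rest ⊤}   OUT={a:4, b:4, f:0; rest ⊤}
  B3:   IN={a:4, b:4, f:0; rest ⊤}   OUT={a:4, b:4, f:8; rest ⊤}

Merge at B2: IN[B2] = OUT[B1] = {a: 4, b: ⊤, c: ⊤, d: ⊤, e: ⊤, f: ⊤}
Applying B2's transfer function to that IN value gives OUT[B2] (row B2 above).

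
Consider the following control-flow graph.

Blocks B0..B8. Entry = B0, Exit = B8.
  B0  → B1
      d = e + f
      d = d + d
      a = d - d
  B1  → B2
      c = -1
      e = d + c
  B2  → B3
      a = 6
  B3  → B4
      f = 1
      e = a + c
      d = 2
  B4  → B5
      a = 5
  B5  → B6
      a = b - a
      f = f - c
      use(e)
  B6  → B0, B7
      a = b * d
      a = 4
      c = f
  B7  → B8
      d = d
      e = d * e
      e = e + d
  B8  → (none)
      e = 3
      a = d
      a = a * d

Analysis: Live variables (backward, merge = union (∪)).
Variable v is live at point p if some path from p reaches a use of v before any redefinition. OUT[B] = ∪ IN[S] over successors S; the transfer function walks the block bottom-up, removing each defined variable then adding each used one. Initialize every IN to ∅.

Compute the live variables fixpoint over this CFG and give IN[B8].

Fixpoint table:
  B0:  IN={b, e, f}  OUT={b, d}
  B1:  IN={b, d}  OUT={b, c}
  B2:  IN={b, c}  OUT={a, b, c}
  B3:  IN={a, b, c}  OUT={b, c, d, e, f}
  B4:  IN={b, c, d, e, f}  OUT={a, b, c, d, e, f}
  B5:  IN={a, b, c, d, e, f}  OUT={b, d, e, f}
  B6:  IN={b, d, e, f}  OUT={b, d, e, f}
  B7:  IN={d, e}  OUT={d}
  B8:  IN={d}  OUT={}

B8 is the boundary node: OUT[B8] = {}
Applying B8's transfer function to that OUT value gives IN[B8] (row B8 above).

Answer: {d}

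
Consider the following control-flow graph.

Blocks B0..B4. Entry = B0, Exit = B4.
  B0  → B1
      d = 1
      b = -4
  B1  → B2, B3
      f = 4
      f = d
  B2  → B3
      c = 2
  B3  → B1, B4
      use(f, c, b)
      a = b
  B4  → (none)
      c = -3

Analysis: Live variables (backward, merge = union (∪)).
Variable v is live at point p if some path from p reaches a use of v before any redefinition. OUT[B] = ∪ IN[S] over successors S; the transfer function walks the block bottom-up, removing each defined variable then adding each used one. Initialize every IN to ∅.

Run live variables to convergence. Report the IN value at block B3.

Converged values:
  B0:  IN={c}  OUT={b, c, d}
  B1:  IN={b, c, d}  OUT={b, c, d, f}
  B2:  IN={b, d, f}  OUT={b, c, d, f}
  B3:  IN={b, c, d, f}  OUT={b, c, d}
  B4:  IN={}  OUT={}

Merge at B3: OUT[B3] = IN[B1] ⊔ IN[B4] = {b, c, d}
Applying B3's transfer function to that OUT value gives IN[B3] (row B3 above).

Answer: {b, c, d, f}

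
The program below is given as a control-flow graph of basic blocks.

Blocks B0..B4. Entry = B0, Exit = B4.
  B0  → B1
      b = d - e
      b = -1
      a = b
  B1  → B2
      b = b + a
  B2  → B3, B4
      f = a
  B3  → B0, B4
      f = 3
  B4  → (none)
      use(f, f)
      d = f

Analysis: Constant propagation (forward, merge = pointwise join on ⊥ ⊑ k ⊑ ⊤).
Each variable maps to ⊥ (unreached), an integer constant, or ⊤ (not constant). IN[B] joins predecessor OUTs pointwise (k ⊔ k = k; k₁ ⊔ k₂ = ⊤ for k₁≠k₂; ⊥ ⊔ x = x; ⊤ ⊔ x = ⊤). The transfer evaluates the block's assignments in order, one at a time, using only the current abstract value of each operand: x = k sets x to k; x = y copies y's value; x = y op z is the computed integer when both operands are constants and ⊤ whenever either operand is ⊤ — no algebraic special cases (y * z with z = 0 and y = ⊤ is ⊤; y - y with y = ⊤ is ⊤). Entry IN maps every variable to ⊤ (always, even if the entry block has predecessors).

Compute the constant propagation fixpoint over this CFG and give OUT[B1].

Fixpoint table:
  B0:  IN=(all ⊤)  OUT={a:-1, b:-1; rest ⊤}
  B1:  IN={a:-1, b:-1; rest ⊤}  OUT={a:-1, b:-2; rest ⊤}
  B2:  IN={a:-1, b:-2; rest ⊤}  OUT={a:-1, b:-2, f:-1; rest ⊤}
  B3:  IN={a:-1, b:-2, f:-1; rest ⊤}  OUT={a:-1, b:-2, f:3; rest ⊤}
  B4:  IN={a:-1, b:-2; rest ⊤}  OUT={a:-1, b:-2; rest ⊤}

Merge at B1: IN[B1] = OUT[B0] = {a: -1, b: -1, c: ⊤, d: ⊤, e: ⊤, f: ⊤}
Applying B1's transfer function to that IN value gives OUT[B1] (row B1 above).

Answer: {a: -1, b: -2, c: ⊤, d: ⊤, e: ⊤, f: ⊤}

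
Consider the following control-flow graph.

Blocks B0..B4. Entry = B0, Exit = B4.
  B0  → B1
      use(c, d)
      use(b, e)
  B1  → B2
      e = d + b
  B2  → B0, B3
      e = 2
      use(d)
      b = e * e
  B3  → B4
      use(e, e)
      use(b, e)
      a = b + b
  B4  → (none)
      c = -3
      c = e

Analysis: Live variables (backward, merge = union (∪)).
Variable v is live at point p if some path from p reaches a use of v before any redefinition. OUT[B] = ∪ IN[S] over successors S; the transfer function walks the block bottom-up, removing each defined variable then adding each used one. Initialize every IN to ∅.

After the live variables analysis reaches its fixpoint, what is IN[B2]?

Converged values:
  B0:  IN={b, c, d, e}  OUT={b, c, d}
  B1:  IN={b, c, d}  OUT={c, d}
  B2:  IN={c, d}  OUT={b, c, d, e}
  B3:  IN={b, e}  OUT={e}
  B4:  IN={e}  OUT={}

Merge at B2: OUT[B2] = IN[B0] ⊔ IN[B3] = {b, c, d, e}
Applying B2's transfer function to that OUT value gives IN[B2] (row B2 above).

Answer: {c, d}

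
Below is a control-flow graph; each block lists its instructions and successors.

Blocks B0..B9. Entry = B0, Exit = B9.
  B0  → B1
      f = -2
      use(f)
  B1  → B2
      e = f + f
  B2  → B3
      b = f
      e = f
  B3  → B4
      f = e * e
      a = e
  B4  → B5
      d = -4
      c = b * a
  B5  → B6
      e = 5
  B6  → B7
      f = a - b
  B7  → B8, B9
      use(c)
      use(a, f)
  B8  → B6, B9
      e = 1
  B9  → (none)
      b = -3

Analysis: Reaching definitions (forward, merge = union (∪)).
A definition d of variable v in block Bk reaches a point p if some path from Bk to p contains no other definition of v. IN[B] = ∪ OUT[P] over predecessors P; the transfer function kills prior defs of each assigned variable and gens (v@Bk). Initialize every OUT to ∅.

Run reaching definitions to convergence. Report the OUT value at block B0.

Answer: {f@B0}

Derivation:
Fixpoint table:
  B0: | IN={} | OUT={f@B0}
  B1: | IN={f@B0} | OUT={e@B1, f@B0}
  B2: | IN={e@B1, f@B0} | OUT={b@B2, e@B2, f@B0}
  B3: | IN={b@B2, e@B2, f@B0} | OUT={a@B3, b@B2, e@B2, f@B3}
  B4: | IN={a@B3, b@B2, e@B2, f@B3} | OUT={a@B3, b@B2, c@B4, d@B4, e@B2, f@B3}
  B5: | IN={a@B3, b@B2, c@B4, d@B4, e@B2, f@B3} | OUT={a@B3, b@B2, c@B4, d@B4, e@B5, f@B3}
  B6: | IN={a@B3, b@B2, c@B4, d@B4, e@B5, e@B8, f@B3, f@B6} | OUT={a@B3, b@B2, c@B4, d@B4, e@B5, e@B8, f@B6}
  B7: | IN={a@B3, b@B2, c@B4, d@B4, e@B5, e@B8, f@B6} | OUT={a@B3, b@B2, c@B4, d@B4, e@B5, e@B8, f@B6}
  B8: | IN={a@B3, b@B2, c@B4, d@B4, e@B5, e@B8, f@B6} | OUT={a@B3, b@B2, c@B4, d@B4, e@B8, f@B6}
  B9: | IN={a@B3, b@B2, c@B4, d@B4, e@B5, e@B8, f@B6} | OUT={a@B3, b@B9, c@B4, d@B4, e@B5, e@B8, f@B6}

B0 is the boundary node: IN[B0] = {}
Applying B0's transfer function to that IN value gives OUT[B0] (row B0 above).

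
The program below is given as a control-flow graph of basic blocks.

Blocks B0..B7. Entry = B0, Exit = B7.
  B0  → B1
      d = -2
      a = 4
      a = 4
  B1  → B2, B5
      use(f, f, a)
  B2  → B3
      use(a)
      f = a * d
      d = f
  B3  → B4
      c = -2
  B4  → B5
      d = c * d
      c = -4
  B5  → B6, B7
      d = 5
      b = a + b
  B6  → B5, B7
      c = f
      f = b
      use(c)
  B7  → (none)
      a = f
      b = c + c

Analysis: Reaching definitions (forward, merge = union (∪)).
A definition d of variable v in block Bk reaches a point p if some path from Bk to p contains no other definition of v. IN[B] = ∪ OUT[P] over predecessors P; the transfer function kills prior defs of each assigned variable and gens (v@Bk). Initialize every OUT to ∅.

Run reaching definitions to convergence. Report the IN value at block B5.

Converged values:
  B0:  IN={}  OUT={a@B0, d@B0}
  B1:  IN={a@B0, d@B0}  OUT={a@B0, d@B0}
  B2:  IN={a@B0, d@B0}  OUT={a@B0, d@B2, f@B2}
  B3:  IN={a@B0, d@B2, f@B2}  OUT={a@B0, c@B3, d@B2, f@B2}
  B4:  IN={a@B0, c@B3, d@B2, f@B2}  OUT={a@B0, c@B4, d@B4, f@B2}
  B5:  IN={a@B0, b@B5, c@B4, c@B6, d@B0, d@B4, d@B5, f@B2, f@B6}  OUT={a@B0, b@B5, c@B4, c@B6, d@B5, f@B2, f@B6}
  B6:  IN={a@B0, b@B5, c@B4, c@B6, d@B5, f@B2, f@B6}  OUT={a@B0, b@B5, c@B6, d@B5, f@B6}
  B7:  IN={a@B0, b@B5, c@B4, c@B6, d@B5, f@B2, f@B6}  OUT={a@B7, b@B7, c@B4, c@B6, d@B5, f@B2, f@B6}

Merge at B5: IN[B5] = OUT[B1] ⊔ OUT[B4] ⊔ OUT[B6] = {a@B0, b@B5, c@B4, c@B6, d@B0, d@B4, d@B5, f@B2, f@B6}

Answer: {a@B0, b@B5, c@B4, c@B6, d@B0, d@B4, d@B5, f@B2, f@B6}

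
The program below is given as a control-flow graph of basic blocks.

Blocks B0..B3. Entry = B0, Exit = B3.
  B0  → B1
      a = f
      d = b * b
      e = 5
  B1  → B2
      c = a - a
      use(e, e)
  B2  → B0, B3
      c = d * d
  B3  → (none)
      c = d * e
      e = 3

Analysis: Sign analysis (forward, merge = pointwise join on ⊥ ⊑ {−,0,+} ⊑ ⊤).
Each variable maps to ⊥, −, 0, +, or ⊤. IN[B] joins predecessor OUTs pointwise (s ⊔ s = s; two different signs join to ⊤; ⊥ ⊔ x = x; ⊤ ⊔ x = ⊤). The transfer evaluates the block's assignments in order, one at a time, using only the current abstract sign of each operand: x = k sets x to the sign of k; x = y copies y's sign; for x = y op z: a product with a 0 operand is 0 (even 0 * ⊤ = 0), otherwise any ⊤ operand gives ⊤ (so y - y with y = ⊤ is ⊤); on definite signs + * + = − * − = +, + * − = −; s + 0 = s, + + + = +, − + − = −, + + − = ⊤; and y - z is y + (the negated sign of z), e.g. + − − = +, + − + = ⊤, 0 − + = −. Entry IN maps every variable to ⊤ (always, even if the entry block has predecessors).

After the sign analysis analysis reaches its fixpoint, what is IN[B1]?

Answer: {a: ⊤, b: ⊤, c: ⊤, d: ⊤, e: +, f: ⊤}

Trace:
Converged values:
  B0:  IN=(all ⊤)  OUT={e:+; rest ⊤}
  B1:  IN={e:+; rest ⊤}  OUT={e:+; rest ⊤}
  B2:  IN={e:+; rest ⊤}  OUT={e:+; rest ⊤}
  B3:  IN={e:+; rest ⊤}  OUT={e:+; rest ⊤}

Merge at B1: IN[B1] = OUT[B0] = {a: ⊤, b: ⊤, c: ⊤, d: ⊤, e: +, f: ⊤}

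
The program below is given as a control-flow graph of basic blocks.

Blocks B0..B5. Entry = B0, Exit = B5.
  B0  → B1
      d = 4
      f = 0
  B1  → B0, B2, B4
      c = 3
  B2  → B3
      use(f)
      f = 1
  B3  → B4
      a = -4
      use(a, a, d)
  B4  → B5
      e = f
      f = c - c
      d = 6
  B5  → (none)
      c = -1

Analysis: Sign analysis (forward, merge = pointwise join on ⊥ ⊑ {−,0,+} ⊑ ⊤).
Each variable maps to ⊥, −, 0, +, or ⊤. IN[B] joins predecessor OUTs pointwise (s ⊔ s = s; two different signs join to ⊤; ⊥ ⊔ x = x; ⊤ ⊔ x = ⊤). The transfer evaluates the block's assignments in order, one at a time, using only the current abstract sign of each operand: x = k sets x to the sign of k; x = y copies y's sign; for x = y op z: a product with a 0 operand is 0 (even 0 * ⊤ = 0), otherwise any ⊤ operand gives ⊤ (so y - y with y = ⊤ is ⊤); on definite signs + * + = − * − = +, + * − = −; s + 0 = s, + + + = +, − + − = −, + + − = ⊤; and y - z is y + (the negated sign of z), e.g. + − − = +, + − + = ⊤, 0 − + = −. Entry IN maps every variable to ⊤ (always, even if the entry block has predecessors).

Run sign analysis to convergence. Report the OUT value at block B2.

Per-block solution:
  B0:  IN=(all ⊤)  OUT={d:+, f:0; rest ⊤}
  B1:  IN={d:+, f:0; rest ⊤}  OUT={c:+, d:+, f:0; rest ⊤}
  B2:  IN={c:+, d:+, f:0; rest ⊤}  OUT={c:+, d:+, f:+; rest ⊤}
  B3:  IN={c:+, d:+, f:+; rest ⊤}  OUT={a:-, c:+, d:+, f:+; rest ⊤}
  B4:  IN={c:+, d:+; rest ⊤}  OUT={c:+, d:+; rest ⊤}
  B5:  IN={c:+, d:+; rest ⊤}  OUT={c:-, d:+; rest ⊤}

Merge at B2: IN[B2] = OUT[B1] = {a: ⊤, b: ⊤, c: +, d: +, e: ⊤, f: 0}
Applying B2's transfer function to that IN value gives OUT[B2] (row B2 above).

Answer: {a: ⊤, b: ⊤, c: +, d: +, e: ⊤, f: +}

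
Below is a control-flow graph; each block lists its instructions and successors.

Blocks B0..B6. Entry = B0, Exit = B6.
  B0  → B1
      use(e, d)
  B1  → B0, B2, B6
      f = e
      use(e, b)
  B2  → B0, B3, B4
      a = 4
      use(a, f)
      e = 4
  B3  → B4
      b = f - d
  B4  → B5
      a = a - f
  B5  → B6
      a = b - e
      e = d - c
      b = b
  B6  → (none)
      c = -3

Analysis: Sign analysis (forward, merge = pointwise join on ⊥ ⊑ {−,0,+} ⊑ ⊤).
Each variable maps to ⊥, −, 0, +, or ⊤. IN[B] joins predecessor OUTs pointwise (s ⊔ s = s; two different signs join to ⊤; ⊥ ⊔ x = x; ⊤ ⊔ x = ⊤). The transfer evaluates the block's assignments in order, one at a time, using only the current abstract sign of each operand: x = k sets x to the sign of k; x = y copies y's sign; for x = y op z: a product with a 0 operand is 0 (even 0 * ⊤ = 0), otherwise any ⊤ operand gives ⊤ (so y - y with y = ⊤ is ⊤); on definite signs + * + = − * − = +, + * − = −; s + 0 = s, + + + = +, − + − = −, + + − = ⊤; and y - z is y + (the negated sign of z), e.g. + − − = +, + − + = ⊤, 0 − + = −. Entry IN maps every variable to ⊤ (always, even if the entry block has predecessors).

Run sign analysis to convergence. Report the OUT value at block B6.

Fixpoint table:
  B0: | IN=(all ⊤) | OUT=(all ⊤)
  B1: | IN=(all ⊤) | OUT=(all ⊤)
  B2: | IN=(all ⊤) | OUT={a:+, e:+; rest ⊤}
  B3: | IN={a:+, e:+; rest ⊤} | OUT={a:+, e:+; rest ⊤}
  B4: | IN={a:+, e:+; rest ⊤} | OUT={e:+; rest ⊤}
  B5: | IN={e:+; rest ⊤} | OUT=(all ⊤)
  B6: | IN=(all ⊤) | OUT={c:-; rest ⊤}

Merge at B6: IN[B6] = OUT[B1] ⊔ OUT[B5] = {a: ⊤, b: ⊤, c: ⊤, d: ⊤, e: ⊤, f: ⊤}
Applying B6's transfer function to that IN value gives OUT[B6] (row B6 above).

Answer: {a: ⊤, b: ⊤, c: -, d: ⊤, e: ⊤, f: ⊤}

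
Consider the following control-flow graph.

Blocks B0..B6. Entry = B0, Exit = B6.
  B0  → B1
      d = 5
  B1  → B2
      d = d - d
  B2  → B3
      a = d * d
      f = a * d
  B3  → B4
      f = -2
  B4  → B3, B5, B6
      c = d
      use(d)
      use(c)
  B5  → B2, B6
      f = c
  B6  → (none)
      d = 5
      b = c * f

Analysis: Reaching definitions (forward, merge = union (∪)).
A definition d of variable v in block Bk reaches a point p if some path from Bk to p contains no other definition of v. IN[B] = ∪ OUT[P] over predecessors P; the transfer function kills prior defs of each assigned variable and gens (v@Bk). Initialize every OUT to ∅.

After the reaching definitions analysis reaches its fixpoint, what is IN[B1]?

Fixpoint table:
  B0:   IN={}   OUT={d@B0}
  B1:   IN={d@B0}   OUT={d@B1}
  B2:   IN={a@B2, c@B4, d@B1, f@B5}   OUT={a@B2, c@B4, d@B1, f@B2}
  B3:   IN={a@B2, c@B4, d@B1, f@B2, f@B3}   OUT={a@B2, c@B4, d@B1, f@B3}
  B4:   IN={a@B2, c@B4, d@B1, f@B3}   OUT={a@B2, c@B4, d@B1, f@B3}
  B5:   IN={a@B2, c@B4, d@B1, f@B3}   OUT={a@B2, c@B4, d@B1, f@B5}
  B6:   IN={a@B2, c@B4, d@B1, f@B3, f@B5}   OUT={a@B2, b@B6, c@B4, d@B6, f@B3, f@B5}

Merge at B1: IN[B1] = OUT[B0] = {d@B0}

Answer: {d@B0}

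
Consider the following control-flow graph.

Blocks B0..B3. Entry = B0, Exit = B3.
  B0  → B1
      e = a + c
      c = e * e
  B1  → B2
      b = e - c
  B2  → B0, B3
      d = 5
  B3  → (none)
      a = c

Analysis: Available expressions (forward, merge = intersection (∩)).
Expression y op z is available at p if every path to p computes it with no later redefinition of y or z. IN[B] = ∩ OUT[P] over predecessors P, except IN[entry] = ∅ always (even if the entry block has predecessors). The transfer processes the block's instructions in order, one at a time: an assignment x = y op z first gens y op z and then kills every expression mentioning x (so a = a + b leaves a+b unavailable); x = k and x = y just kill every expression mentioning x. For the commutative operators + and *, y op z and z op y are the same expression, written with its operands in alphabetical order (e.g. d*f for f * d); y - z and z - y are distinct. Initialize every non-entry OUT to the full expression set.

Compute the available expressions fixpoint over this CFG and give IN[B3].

Per-block solution:
  B0:   IN={}   OUT={e*e}
  B1:   IN={e*e}   OUT={e*e, e-c}
  B2:   IN={e*e, e-c}   OUT={e*e, e-c}
  B3:   IN={e*e, e-c}   OUT={e*e, e-c}

Merge at B3: IN[B3] = OUT[B2] = {e*e, e-c}

Answer: {e*e, e-c}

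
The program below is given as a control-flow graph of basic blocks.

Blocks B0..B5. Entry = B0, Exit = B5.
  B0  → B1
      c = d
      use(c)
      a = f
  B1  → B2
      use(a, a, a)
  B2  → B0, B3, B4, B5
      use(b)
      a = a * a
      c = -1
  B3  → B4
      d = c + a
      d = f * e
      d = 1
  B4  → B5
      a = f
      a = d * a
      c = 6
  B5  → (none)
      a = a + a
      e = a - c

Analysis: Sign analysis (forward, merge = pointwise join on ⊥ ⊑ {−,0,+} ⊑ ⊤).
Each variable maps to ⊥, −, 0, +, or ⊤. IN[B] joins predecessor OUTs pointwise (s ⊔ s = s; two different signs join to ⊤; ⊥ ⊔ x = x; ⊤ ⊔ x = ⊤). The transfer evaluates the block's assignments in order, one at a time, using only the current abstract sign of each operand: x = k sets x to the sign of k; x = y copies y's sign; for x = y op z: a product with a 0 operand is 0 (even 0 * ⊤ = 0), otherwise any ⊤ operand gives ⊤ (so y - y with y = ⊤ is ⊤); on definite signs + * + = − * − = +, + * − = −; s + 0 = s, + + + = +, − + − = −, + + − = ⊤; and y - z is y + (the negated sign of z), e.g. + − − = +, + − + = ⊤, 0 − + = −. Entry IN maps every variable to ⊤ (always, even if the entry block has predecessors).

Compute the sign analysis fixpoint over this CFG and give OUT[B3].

Per-block solution:
  B0: | IN=(all ⊤) | OUT=(all ⊤)
  B1: | IN=(all ⊤) | OUT=(all ⊤)
  B2: | IN=(all ⊤) | OUT={c:-; rest ⊤}
  B3: | IN={c:-; rest ⊤} | OUT={c:-, d:+; rest ⊤}
  B4: | IN={c:-; rest ⊤} | OUT={c:+; rest ⊤}
  B5: | IN=(all ⊤) | OUT=(all ⊤)

Merge at B3: IN[B3] = OUT[B2] = {a: ⊤, b: ⊤, c: -, d: ⊤, e: ⊤, f: ⊤}
Applying B3's transfer function to that IN value gives OUT[B3] (row B3 above).

Answer: {a: ⊤, b: ⊤, c: -, d: +, e: ⊤, f: ⊤}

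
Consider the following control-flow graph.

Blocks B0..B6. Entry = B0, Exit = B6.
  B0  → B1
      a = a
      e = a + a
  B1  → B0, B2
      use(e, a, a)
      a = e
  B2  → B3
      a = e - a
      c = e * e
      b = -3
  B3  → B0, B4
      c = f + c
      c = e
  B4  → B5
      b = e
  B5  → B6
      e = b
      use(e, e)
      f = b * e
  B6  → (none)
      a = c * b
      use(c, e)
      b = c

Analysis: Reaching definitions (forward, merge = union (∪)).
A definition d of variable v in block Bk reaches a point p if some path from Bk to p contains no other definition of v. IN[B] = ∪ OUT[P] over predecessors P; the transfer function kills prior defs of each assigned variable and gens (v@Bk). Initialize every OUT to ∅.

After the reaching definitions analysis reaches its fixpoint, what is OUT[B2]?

Answer: {a@B2, b@B2, c@B2, e@B0}

Derivation:
Converged values:
  B0: | IN={a@B1, a@B2, b@B2, c@B3, e@B0} | OUT={a@B0, b@B2, c@B3, e@B0}
  B1: | IN={a@B0, b@B2, c@B3, e@B0} | OUT={a@B1, b@B2, c@B3, e@B0}
  B2: | IN={a@B1, b@B2, c@B3, e@B0} | OUT={a@B2, b@B2, c@B2, e@B0}
  B3: | IN={a@B2, b@B2, c@B2, e@B0} | OUT={a@B2, b@B2, c@B3, e@B0}
  B4: | IN={a@B2, b@B2, c@B3, e@B0} | OUT={a@B2, b@B4, c@B3, e@B0}
  B5: | IN={a@B2, b@B4, c@B3, e@B0} | OUT={a@B2, b@B4, c@B3, e@B5, f@B5}
  B6: | IN={a@B2, b@B4, c@B3, e@B5, f@B5} | OUT={a@B6, b@B6, c@B3, e@B5, f@B5}

Merge at B2: IN[B2] = OUT[B1] = {a@B1, b@B2, c@B3, e@B0}
Applying B2's transfer function to that IN value gives OUT[B2] (row B2 above).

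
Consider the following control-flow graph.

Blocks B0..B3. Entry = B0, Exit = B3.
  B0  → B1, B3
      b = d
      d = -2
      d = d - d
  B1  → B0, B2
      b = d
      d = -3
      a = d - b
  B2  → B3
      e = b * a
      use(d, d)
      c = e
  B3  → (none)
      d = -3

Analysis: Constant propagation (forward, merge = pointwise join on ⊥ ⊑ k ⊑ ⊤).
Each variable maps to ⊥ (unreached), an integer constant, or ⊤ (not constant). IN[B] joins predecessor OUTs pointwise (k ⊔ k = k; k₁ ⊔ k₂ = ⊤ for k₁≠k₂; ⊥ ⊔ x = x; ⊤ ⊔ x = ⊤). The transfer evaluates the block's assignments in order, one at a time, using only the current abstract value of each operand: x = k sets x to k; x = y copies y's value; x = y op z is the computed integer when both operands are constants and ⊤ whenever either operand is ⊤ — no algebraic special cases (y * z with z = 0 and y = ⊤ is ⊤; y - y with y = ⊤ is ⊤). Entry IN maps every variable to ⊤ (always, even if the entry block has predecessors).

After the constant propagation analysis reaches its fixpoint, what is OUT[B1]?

Answer: {a: -3, b: 0, c: ⊤, d: -3, e: ⊤, f: ⊤}

Working:
Converged values:
  B0: | IN=(all ⊤) | OUT={d:0; rest ⊤}
  B1: | IN={d:0; rest ⊤} | OUT={a:-3, b:0, d:-3; rest ⊤}
  B2: | IN={a:-3, b:0, d:-3; rest ⊤} | OUT={a:-3, b:0, c:0, d:-3, e:0; rest ⊤}
  B3: | IN=(all ⊤) | OUT={d:-3; rest ⊤}

Merge at B1: IN[B1] = OUT[B0] = {a: ⊤, b: ⊤, c: ⊤, d: 0, e: ⊤, f: ⊤}
Applying B1's transfer function to that IN value gives OUT[B1] (row B1 above).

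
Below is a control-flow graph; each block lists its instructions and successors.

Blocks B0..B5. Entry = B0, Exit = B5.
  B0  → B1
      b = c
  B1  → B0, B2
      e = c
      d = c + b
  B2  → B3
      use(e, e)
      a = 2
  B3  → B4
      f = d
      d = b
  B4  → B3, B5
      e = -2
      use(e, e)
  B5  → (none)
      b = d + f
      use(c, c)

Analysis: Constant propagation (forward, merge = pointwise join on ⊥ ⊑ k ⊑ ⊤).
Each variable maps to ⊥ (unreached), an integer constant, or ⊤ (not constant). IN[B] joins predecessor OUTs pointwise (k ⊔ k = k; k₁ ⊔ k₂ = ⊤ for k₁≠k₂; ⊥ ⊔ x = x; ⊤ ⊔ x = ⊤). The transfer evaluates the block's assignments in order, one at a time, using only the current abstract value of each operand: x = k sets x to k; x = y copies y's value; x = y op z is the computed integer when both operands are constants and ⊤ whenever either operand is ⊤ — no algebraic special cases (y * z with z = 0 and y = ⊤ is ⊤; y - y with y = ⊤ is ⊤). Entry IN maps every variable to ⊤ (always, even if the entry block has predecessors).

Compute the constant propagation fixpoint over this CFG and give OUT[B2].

Per-block solution:
  B0:  IN=(all ⊤)  OUT=(all ⊤)
  B1:  IN=(all ⊤)  OUT=(all ⊤)
  B2:  IN=(all ⊤)  OUT={a:2; rest ⊤}
  B3:  IN={a:2; rest ⊤}  OUT={a:2; rest ⊤}
  B4:  IN={a:2; rest ⊤}  OUT={a:2, e:-2; rest ⊤}
  B5:  IN={a:2, e:-2; rest ⊤}  OUT={a:2, e:-2; rest ⊤}

Merge at B2: IN[B2] = OUT[B1] = {a: ⊤, b: ⊤, c: ⊤, d: ⊤, e: ⊤, f: ⊤}
Applying B2's transfer function to that IN value gives OUT[B2] (row B2 above).

Answer: {a: 2, b: ⊤, c: ⊤, d: ⊤, e: ⊤, f: ⊤}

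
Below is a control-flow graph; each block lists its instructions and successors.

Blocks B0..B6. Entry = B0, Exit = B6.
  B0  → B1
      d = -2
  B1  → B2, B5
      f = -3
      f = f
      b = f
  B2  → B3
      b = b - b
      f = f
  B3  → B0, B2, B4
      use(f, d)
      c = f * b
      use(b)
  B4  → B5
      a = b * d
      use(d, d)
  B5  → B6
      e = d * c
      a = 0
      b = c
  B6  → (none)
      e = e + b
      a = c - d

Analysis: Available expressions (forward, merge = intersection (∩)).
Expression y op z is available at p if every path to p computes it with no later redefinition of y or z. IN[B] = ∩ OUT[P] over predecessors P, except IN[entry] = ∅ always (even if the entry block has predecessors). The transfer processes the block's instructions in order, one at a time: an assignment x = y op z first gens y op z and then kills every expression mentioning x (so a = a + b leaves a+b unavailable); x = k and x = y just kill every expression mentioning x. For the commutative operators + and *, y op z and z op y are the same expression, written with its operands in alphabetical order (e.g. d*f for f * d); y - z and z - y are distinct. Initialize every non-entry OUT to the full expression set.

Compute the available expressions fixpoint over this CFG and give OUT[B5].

Answer: {c*d}

Trace:
Per-block solution:
  B0:   IN={}   OUT={}
  B1:   IN={}   OUT={}
  B2:   IN={}   OUT={}
  B3:   IN={}   OUT={b*f}
  B4:   IN={b*f}   OUT={b*d, b*f}
  B5:   IN={}   OUT={c*d}
  B6:   IN={c*d}   OUT={c*d, c-d}

Merge at B5: IN[B5] = OUT[B1] ∩ OUT[B4] = {}
Applying B5's transfer function to that IN value gives OUT[B5] (row B5 above).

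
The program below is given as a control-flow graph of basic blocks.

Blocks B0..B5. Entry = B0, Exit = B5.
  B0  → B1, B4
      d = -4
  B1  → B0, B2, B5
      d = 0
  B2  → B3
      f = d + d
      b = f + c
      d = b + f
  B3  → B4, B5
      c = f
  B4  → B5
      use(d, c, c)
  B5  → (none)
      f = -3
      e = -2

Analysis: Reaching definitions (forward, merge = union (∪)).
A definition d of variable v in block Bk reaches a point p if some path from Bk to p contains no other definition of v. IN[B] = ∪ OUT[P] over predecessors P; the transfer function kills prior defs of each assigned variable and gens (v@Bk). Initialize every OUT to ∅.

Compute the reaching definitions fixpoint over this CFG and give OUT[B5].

Converged values:
  B0: | IN={d@B1} | OUT={d@B0}
  B1: | IN={d@B0} | OUT={d@B1}
  B2: | IN={d@B1} | OUT={b@B2, d@B2, f@B2}
  B3: | IN={b@B2, d@B2, f@B2} | OUT={b@B2, c@B3, d@B2, f@B2}
  B4: | IN={b@B2, c@B3, d@B0, d@B2, f@B2} | OUT={b@B2, c@B3, d@B0, d@B2, f@B2}
  B5: | IN={b@B2, c@B3, d@B0, d@B1, d@B2, f@B2} | OUT={b@B2, c@B3, d@B0, d@B1, d@B2, e@B5, f@B5}

Merge at B5: IN[B5] = OUT[B1] ⊔ OUT[B3] ⊔ OUT[B4] = {b@B2, c@B3, d@B0, d@B1, d@B2, f@B2}
Applying B5's transfer function to that IN value gives OUT[B5] (row B5 above).

Answer: {b@B2, c@B3, d@B0, d@B1, d@B2, e@B5, f@B5}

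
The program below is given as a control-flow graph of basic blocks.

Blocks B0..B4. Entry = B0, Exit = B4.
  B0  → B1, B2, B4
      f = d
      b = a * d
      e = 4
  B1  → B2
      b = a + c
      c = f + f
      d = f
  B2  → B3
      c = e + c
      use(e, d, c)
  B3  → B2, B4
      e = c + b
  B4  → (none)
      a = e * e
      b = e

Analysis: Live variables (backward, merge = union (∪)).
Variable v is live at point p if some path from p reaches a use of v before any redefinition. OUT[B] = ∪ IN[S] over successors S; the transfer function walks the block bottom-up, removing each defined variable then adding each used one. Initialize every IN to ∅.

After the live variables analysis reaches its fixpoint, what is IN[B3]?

Fixpoint table:
  B0: | IN={a, c, d} | OUT={a, b, c, d, e, f}
  B1: | IN={a, c, e, f} | OUT={b, c, d, e}
  B2: | IN={b, c, d, e} | OUT={b, c, d}
  B3: | IN={b, c, d} | OUT={b, c, d, e}
  B4: | IN={e} | OUT={}

Merge at B3: OUT[B3] = IN[B2] ⊔ IN[B4] = {b, c, d, e}
Applying B3's transfer function to that OUT value gives IN[B3] (row B3 above).

Answer: {b, c, d}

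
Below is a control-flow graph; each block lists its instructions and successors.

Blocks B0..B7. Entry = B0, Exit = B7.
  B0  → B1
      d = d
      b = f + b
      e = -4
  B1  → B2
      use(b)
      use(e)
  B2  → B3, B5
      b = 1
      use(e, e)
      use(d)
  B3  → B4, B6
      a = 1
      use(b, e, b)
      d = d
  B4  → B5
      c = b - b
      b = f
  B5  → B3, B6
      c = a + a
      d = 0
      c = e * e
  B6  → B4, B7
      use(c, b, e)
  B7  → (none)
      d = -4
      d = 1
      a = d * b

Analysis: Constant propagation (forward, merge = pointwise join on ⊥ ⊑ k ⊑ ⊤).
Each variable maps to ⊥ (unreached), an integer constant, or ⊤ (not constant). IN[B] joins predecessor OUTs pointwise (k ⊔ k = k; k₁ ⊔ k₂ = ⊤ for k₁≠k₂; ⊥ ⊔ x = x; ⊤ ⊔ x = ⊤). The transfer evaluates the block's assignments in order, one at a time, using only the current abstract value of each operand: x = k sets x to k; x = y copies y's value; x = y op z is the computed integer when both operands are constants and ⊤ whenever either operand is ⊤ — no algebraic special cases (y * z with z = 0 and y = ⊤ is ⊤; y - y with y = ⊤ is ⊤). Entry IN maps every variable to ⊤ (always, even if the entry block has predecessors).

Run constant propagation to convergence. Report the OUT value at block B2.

Answer: {a: ⊤, b: 1, c: ⊤, d: ⊤, e: -4, f: ⊤}

Trace:
Converged values:
  B0: | IN=(all ⊤) | OUT={e:-4; rest ⊤}
  B1: | IN={e:-4; rest ⊤} | OUT={e:-4; rest ⊤}
  B2: | IN={e:-4; rest ⊤} | OUT={b:1, e:-4; rest ⊤}
  B3: | IN={e:-4; rest ⊤} | OUT={a:1, e:-4; rest ⊤}
  B4: | IN={e:-4; rest ⊤} | OUT={e:-4; rest ⊤}
  B5: | IN={e:-4; rest ⊤} | OUT={c:16, d:0, e:-4; rest ⊤}
  B6: | IN={e:-4; rest ⊤} | OUT={e:-4; rest ⊤}
  B7: | IN={e:-4; rest ⊤} | OUT={d:1, e:-4; rest ⊤}

Merge at B2: IN[B2] = OUT[B1] = {a: ⊤, b: ⊤, c: ⊤, d: ⊤, e: -4, f: ⊤}
Applying B2's transfer function to that IN value gives OUT[B2] (row B2 above).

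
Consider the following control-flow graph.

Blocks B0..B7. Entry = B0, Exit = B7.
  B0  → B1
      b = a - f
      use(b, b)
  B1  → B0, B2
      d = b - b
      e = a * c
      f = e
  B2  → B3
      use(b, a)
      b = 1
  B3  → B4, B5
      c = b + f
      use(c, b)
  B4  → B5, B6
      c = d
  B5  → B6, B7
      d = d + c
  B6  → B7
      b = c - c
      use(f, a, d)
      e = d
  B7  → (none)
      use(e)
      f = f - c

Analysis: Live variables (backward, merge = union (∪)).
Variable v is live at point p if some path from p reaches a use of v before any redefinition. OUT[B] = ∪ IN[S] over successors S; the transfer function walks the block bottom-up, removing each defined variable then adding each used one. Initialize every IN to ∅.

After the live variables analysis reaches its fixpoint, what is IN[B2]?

Answer: {a, b, d, e, f}

Working:
Per-block solution:
  B0: | IN={a, c, f} | OUT={a, b, c}
  B1: | IN={a, b, c} | OUT={a, b, c, d, e, f}
  B2: | IN={a, b, d, e, f} | OUT={a, b, d, e, f}
  B3: | IN={a, b, d, e, f} | OUT={a, c, d, e, f}
  B4: | IN={a, d, e, f} | OUT={a, c, d, e, f}
  B5: | IN={a, c, d, e, f} | OUT={a, c, d, e, f}
  B6: | IN={a, c, d, f} | OUT={c, e, f}
  B7: | IN={c, e, f} | OUT={}

Merge at B2: OUT[B2] = IN[B3] = {a, b, d, e, f}
Applying B2's transfer function to that OUT value gives IN[B2] (row B2 above).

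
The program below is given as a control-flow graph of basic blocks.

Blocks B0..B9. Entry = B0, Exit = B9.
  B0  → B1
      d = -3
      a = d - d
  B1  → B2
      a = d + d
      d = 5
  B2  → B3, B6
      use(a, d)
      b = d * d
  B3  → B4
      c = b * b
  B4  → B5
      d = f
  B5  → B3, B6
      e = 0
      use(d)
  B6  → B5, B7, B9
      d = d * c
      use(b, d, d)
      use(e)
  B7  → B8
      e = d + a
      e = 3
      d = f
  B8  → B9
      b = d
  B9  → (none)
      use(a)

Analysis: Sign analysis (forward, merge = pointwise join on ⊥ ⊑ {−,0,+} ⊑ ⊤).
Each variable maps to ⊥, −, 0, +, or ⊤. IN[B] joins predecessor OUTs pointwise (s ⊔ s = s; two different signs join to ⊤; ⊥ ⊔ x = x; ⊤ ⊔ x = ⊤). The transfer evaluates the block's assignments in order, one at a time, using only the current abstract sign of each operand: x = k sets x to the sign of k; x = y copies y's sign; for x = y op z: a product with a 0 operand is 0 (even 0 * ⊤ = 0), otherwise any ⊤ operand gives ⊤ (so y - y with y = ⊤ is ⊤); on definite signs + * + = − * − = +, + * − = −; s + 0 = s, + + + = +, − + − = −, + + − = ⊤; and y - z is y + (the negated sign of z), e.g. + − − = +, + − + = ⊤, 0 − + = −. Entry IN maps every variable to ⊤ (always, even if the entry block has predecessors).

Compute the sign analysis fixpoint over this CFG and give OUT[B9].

Answer: {a: -, b: ⊤, c: ⊤, d: ⊤, e: ⊤, f: ⊤}

Derivation:
Per-block solution:
  B0:  IN=(all ⊤)  OUT={d:-; rest ⊤}
  B1:  IN={d:-; rest ⊤}  OUT={a:-, d:+; rest ⊤}
  B2:  IN={a:-, d:+; rest ⊤}  OUT={a:-, b:+, d:+; rest ⊤}
  B3:  IN={a:-, b:+; rest ⊤}  OUT={a:-, b:+, c:+; rest ⊤}
  B4:  IN={a:-, b:+, c:+; rest ⊤}  OUT={a:-, b:+, c:+; rest ⊤}
  B5:  IN={a:-, b:+; rest ⊤}  OUT={a:-, b:+, e:0; rest ⊤}
  B6:  IN={a:-, b:+; rest ⊤}  OUT={a:-, b:+; rest ⊤}
  B7:  IN={a:-, b:+; rest ⊤}  OUT={a:-, b:+, e:+; rest ⊤}
  B8:  IN={a:-, b:+, e:+; rest ⊤}  OUT={a:-, e:+; rest ⊤}
  B9:  IN={a:-; rest ⊤}  OUT={a:-; rest ⊤}

Merge at B9: IN[B9] = OUT[B6] ⊔ OUT[B8] = {a: -, b: ⊤, c: ⊤, d: ⊤, e: ⊤, f: ⊤}
Applying B9's transfer function to that IN value gives OUT[B9] (row B9 above).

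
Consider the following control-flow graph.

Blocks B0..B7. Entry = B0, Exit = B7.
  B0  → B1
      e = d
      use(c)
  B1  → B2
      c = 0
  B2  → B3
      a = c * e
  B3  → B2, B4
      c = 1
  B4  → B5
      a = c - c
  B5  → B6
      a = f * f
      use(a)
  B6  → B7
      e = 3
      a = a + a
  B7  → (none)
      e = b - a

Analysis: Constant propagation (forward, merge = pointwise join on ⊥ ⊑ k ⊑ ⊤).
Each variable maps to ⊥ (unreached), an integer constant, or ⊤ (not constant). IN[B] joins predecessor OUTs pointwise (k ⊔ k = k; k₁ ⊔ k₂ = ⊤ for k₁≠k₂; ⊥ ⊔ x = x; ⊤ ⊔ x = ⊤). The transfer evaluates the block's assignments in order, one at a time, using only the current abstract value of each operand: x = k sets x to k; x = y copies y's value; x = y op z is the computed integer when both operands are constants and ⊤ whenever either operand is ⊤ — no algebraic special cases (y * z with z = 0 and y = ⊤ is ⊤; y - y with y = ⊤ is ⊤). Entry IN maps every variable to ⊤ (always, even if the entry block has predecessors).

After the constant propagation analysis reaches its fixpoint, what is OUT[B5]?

Fixpoint table:
  B0: | IN=(all ⊤) | OUT=(all ⊤)
  B1: | IN=(all ⊤) | OUT={c:0; rest ⊤}
  B2: | IN=(all ⊤) | OUT=(all ⊤)
  B3: | IN=(all ⊤) | OUT={c:1; rest ⊤}
  B4: | IN={c:1; rest ⊤} | OUT={a:0, c:1; rest ⊤}
  B5: | IN={a:0, c:1; rest ⊤} | OUT={c:1; rest ⊤}
  B6: | IN={c:1; rest ⊤} | OUT={c:1, e:3; rest ⊤}
  B7: | IN={c:1, e:3; rest ⊤} | OUT={c:1; rest ⊤}

Merge at B5: IN[B5] = OUT[B4] = {a: 0, b: ⊤, c: 1, d: ⊤, e: ⊤, f: ⊤}
Applying B5's transfer function to that IN value gives OUT[B5] (row B5 above).

Answer: {a: ⊤, b: ⊤, c: 1, d: ⊤, e: ⊤, f: ⊤}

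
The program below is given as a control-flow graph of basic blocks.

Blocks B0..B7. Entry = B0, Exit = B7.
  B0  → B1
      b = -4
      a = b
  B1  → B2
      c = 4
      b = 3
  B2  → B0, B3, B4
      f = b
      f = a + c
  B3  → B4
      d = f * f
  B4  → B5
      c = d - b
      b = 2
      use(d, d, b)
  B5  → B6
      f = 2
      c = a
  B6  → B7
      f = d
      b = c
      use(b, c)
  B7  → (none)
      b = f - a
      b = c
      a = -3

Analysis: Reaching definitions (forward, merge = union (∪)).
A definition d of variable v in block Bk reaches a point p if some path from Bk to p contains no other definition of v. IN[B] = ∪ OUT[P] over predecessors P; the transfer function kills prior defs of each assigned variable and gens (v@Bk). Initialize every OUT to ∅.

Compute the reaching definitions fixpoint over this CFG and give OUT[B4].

Per-block solution:
  B0: | IN={a@B0, b@B1, c@B1, f@B2} | OUT={a@B0, b@B0, c@B1, f@B2}
  B1: | IN={a@B0, b@B0, c@B1, f@B2} | OUT={a@B0, b@B1, c@B1, f@B2}
  B2: | IN={a@B0, b@B1, c@B1, f@B2} | OUT={a@B0, b@B1, c@B1, f@B2}
  B3: | IN={a@B0, b@B1, c@B1, f@B2} | OUT={a@B0, b@B1, c@B1, d@B3, f@B2}
  B4: | IN={a@B0, b@B1, c@B1, d@B3, f@B2} | OUT={a@B0, b@B4, c@B4, d@B3, f@B2}
  B5: | IN={a@B0, b@B4, c@B4, d@B3, f@B2} | OUT={a@B0, b@B4, c@B5, d@B3, f@B5}
  B6: | IN={a@B0, b@B4, c@B5, d@B3, f@B5} | OUT={a@B0, b@B6, c@B5, d@B3, f@B6}
  B7: | IN={a@B0, b@B6, c@B5, d@B3, f@B6} | OUT={a@B7, b@B7, c@B5, d@B3, f@B6}

Merge at B4: IN[B4] = OUT[B2] ⊔ OUT[B3] = {a@B0, b@B1, c@B1, d@B3, f@B2}
Applying B4's transfer function to that IN value gives OUT[B4] (row B4 above).

Answer: {a@B0, b@B4, c@B4, d@B3, f@B2}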